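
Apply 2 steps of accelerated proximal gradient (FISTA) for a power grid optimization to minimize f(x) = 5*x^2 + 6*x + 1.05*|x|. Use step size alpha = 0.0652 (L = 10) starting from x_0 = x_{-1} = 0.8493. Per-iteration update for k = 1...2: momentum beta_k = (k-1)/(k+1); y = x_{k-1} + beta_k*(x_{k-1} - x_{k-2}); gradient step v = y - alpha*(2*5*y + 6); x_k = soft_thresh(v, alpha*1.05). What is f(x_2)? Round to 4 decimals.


FISTA on f(x) = 5*x^2 + 6*x + 1.05*|x|
L = 10, alpha = 0.0652
Iteration 1: beta = 0.0, y = 0.8493 + 0.0*(0.8493 - 0.8493) = 0.8493
  grad(y) = 14.493, v = y - alpha*grad = -0.0956
  prox(v) = soft_thresh(-0.0956, 0.0685) = -0.0272
Iteration 2: beta = 0.3333, y = -0.0272 + 0.3333*(-0.0272 - 0.8493) = -0.3193
  grad(y) = 2.8066, v = y - alpha*grad = -0.5023
  prox(v) = soft_thresh(-0.5023, 0.0685) = -0.4339
f(x_2) = 5*(-0.4339)^2 + 6*(-0.4339) + 1.05*|-0.4339| = -1.2064


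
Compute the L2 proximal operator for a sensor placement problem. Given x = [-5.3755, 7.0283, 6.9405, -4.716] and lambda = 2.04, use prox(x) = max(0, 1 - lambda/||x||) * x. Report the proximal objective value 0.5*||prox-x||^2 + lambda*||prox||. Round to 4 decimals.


Step 1: Compute ||x||.
||x|| = 12.1944
Step 2: Compute scaling factor.
scale = max(0, 1 - 2.04/12.1944) = 0.8327
Step 3: prox(x) = [-4.4762, 5.8525, 5.7794, -3.9271]
||prox(x)|| = 10.1544
Step 4: Proximal objective.
0.5*||prox-x||^2 = 2.0808
lambda*||prox|| = 20.715
Total = 22.7958


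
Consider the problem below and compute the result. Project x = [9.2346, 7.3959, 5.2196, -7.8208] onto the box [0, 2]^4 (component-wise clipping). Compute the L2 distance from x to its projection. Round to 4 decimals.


Project each component onto [0, 2].
clip(9.2346) = 2.0, clip(7.3959) = 2.0, clip(5.2196) = 2.0, clip(-7.8208) = 0.0
Projection = [2.0, 2.0, 2.0, 0.0]
Squared diffs: [52.3394, 29.1157, 10.3658, 61.1649]
Distance = sqrt(152.9858) = 12.3687


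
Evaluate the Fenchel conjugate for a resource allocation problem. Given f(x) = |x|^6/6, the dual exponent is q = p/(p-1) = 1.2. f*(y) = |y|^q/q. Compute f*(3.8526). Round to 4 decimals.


The conjugate exponent q satisfies 1/p + 1/q = 1.
p = 6, so q = 6/(6 - 1) = 1.2
|y|^q = 3.8526^1.2 = 5.0455
f*(3.8526) = 5.0455 / 1.2 = 4.2046


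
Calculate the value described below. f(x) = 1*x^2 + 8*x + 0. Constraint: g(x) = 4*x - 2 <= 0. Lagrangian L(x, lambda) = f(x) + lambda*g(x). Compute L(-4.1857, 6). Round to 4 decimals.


Step 1: Evaluate f(x).
f(-4.1857) = 1*(-4.1857)^2 + 8*(-4.1857) + 0 = -15.9655
Step 2: Evaluate g(x).
g(-4.1857) = 4*-4.1857 - 2 = -18.7428
Step 3: Compute Lagrangian.
L = -15.9655 + 6*-18.7428 = -128.4223


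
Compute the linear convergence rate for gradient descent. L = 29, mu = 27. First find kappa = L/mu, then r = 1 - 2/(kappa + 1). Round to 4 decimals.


Step 1: Compute the condition number.
kappa = L/mu = 29/27 = 1.0741
Step 2: Compute the convergence rate.
r = 1 - 2/(kappa + 1) = 1 - 2*mu/(L + mu) = (L - mu)/(L + mu) = 2/56 = 0.0357


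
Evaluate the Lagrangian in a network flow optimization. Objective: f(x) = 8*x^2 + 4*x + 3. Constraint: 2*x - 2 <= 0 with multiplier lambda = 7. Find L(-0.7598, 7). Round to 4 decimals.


Step 1: Evaluate f(x).
f(-0.7598) = 8*(-0.7598)^2 + 4*(-0.7598) + 3 = 4.5792
Step 2: Evaluate g(x).
g(-0.7598) = 2*-0.7598 - 2 = -3.5196
Step 3: Compute Lagrangian.
L = 4.5792 + 7*-3.5196 = -20.058


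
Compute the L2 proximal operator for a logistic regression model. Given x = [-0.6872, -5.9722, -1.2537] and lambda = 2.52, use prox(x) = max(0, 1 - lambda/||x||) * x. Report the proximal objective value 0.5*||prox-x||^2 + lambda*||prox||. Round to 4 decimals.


Step 1: Compute ||x||.
||x|| = 6.1409
Step 2: Compute scaling factor.
scale = max(0, 1 - 2.52/6.1409) = 0.5896
Step 3: prox(x) = [-0.4052, -3.5214, -0.7392]
||prox(x)|| = 3.6209
Step 4: Proximal objective.
0.5*||prox-x||^2 = 3.1752
lambda*||prox|| = 9.1247
Total = 12.3


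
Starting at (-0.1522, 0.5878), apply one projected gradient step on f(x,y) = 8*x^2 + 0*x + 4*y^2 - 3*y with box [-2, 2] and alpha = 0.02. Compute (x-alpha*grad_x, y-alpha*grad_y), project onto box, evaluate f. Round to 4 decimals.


Step 1: Compute gradient at (-0.1522, 0.5878).
grad_x = 2*8*-0.1522 + 0 = -2.4352
grad_y = 2*4*0.5878 - 3 = 1.7024
Step 2: Gradient step.
x_raw = -0.1522 - 0.02*-2.4352 = -0.1035
y_raw = 0.5878 - 0.02*1.7024 = 0.5538
Step 3: Project onto [-2, 2].
x_proj = clip(-0.1035) = -0.1035
y_proj = clip(0.5538) = 0.5538
Step 4: Evaluate f.
f(-0.1035, 0.5538) = -0.349


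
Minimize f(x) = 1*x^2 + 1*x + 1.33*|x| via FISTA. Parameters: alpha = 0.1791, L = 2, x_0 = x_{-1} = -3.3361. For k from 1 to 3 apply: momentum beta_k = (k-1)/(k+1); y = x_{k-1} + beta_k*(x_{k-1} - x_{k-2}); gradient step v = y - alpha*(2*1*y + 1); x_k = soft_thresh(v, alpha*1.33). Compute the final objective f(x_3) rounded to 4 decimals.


FISTA on f(x) = 1*x^2 + 1*x + 1.33*|x|
L = 2, alpha = 0.1791
Iteration 1: beta = 0.0, y = -3.3361 + 0.0*(-3.3361 + 3.3361) = -3.3361
  grad(y) = -5.6722, v = y - alpha*grad = -2.3202
  prox(v) = soft_thresh(-2.3202, 0.2382) = -2.082
Iteration 2: beta = 0.3333, y = -2.082 + 0.3333*(-2.082 + 3.3361) = -1.664
  grad(y) = -2.3279, v = y - alpha*grad = -1.247
  prox(v) = soft_thresh(-1.247, 0.2382) = -1.0088
Iteration 3: beta = 0.5, y = -1.0088 + 0.5*(-1.0088 + 2.082) = -0.4723
  grad(y) = 0.0555, v = y - alpha*grad = -0.4822
  prox(v) = soft_thresh(-0.4822, 0.2382) = -0.244
f(x_3) = 1*(-0.244)^2 + 1*(-0.244) + 1.33*|-0.244| = 0.14


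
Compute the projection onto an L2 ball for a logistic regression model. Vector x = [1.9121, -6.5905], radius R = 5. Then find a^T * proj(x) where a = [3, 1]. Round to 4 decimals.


Step 1: Compute ||x|| (intermediates to 6 decimals).
||x|| = sqrt(1.9121^2 + (-6.5905)^2) = 6.862275
Step 2: Project.
Since ||x|| > R, scale = R/||x|| = 5/6.862275 = 0.728621, proj(x) = scale * x
proj(x) = [1.393196, -4.801977]
Step 3: Dot product.
a^T * proj(x) = 3*1.393196 + 1*(-4.801977) = -0.6224


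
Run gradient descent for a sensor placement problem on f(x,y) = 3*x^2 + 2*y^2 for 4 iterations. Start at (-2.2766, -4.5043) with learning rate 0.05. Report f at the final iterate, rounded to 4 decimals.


Gradient descent on f(x,y) = 3*x^2 + 2*y^2.
Starting point: (-2.2766, -4.5043), alpha = 0.05
Step 1: grad_x = 2*3*-2.2766 = -13.6596, grad_y = 2*2*-4.5043 = -18.0172
  x_1 = -2.2766 - 0.05*-13.6596 = -1.5936
  y_1 = -4.5043 - 0.05*-18.0172 = -3.6034
Step 2: grad_x = 2*3*-1.5936 = -9.5617, grad_y = 2*2*-3.6034 = -14.4138
  x_2 = -1.5936 - 0.05*-9.5617 = -1.1155
  y_2 = -3.6034 - 0.05*-14.4138 = -2.8828
Step 3: grad_x = 2*3*-1.1155 = -6.6932, grad_y = 2*2*-2.8828 = -11.531
  x_3 = -1.1155 - 0.05*-6.6932 = -0.7809
  y_3 = -2.8828 - 0.05*-11.531 = -2.3062
Step 4: grad_x = 2*3*-0.7809 = -4.6852, grad_y = 2*2*-2.3062 = -9.2248
  x_4 = -0.7809 - 0.05*-4.6852 = -0.5466
  y_4 = -2.3062 - 0.05*-9.2248 = -1.845
f(-0.5466, -1.845) = 3*(-0.5466)^2 + 2*(-1.845)^2 = 7.7041


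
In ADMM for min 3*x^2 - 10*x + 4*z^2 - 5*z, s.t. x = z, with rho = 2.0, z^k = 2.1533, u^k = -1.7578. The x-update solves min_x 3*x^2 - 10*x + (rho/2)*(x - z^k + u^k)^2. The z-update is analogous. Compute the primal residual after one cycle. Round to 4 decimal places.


ADMM iteration with rho = 2.0, z^k = 2.1533, u^k = -1.7578
Step 1: x-update.
Minimize 3*x^2 - 10*x + (2.0/2)*(x - 2.1533 - 1.7578)^2
FOC: (2*3 + 2.0)*x = 10 + 2.0*(2.1533 + 1.7578)
x^{k+1} = 2.2278
Step 2: z-update.
Minimize 4*z^2 - 5*z + (2.0/2)*(2.2278 - z - 1.7578)^2
FOC: (2*4 + 2.0)*z = 5 + 2.0*(2.2278 - 1.7578)
z^{k+1} = 0.594
Step 3: u-update.
u^{k+1} = -1.7578 + 2.2278 - 0.594 = -0.124
Step 4: Primal residual = |2.2278 - 0.594| = 1.6338


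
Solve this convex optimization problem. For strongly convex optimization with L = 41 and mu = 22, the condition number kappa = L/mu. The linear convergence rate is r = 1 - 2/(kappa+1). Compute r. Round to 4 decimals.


Step 1: Compute the condition number.
kappa = L/mu = 41/22 = 1.8636
Step 2: Compute the convergence rate.
r = 1 - 2/(kappa + 1) = 1 - 2*mu/(L + mu) = (L - mu)/(L + mu) = 19/63 = 0.3016


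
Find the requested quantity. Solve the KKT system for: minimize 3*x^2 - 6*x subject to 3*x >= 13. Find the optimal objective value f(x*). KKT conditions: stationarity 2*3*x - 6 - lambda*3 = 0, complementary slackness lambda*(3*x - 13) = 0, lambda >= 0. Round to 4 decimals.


Step 1: Try lambda = 0 (constraint inactive).
x_unc = 6/(2*3) = 1.0
Check: 3*1.0 = 3.0 < 13 -- violated!
Step 2: Constraint must be active: 3*x = 13
x* = 13/3 = 4.3333 (rounded; the exact value 13/3 is used below)
lambda = (2*3*(13/3) - 6)/3 = 6.6667
Step 3: Compute optimal value.
f(x*) = 3*(13/3)^2 - 6*(13/3) = 30.3333


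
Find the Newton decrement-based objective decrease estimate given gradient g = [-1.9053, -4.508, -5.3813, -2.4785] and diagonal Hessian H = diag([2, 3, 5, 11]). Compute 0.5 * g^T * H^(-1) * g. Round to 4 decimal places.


Step 1: H is diagonal, so H^(-1) * g = [-0.9527, -1.5027, -1.0763, -0.2253].
Step 2: g^T H^(-1) g = sum_i g_i^2 / H_ii
  = (-1.9053)^2/2 + (-4.508)^2/3 + (-5.3813)^2/5 + (-2.4785)^2/11
  = 1.8151 + 6.774 + 5.7917 + 0.5585 = 14.9392
Step 3: Objective decrease = 0.5 * g^T H^(-1) g = 7.4696


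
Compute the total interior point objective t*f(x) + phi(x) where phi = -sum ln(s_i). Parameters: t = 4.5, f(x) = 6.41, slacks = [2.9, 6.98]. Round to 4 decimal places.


Step 1: Compute log-barrier.
ln values: [1.0647, 1.943]
phi = -(1.0647 + 1.943) = -3.0078
Step 2: Compute augmented objective.
t*f(x) = 4.5*6.41 = 28.845
Total = 28.845 - 3.0078 = 25.8372


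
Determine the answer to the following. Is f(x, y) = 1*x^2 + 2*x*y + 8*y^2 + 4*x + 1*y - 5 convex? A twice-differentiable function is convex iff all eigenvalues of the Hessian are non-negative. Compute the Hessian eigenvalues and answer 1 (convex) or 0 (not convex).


The Hessian of f(x,y) = 1*x^2 + 2*x*y + 8*y^2 + 4*x + 1*y - 5 is:
H = [[2, 2], [2, 16]]
Trace = 2 + 16 = 18
Determinant = 2*16 - (2)^2 = 28
Discriminant = (18)^2 - 4*28 = 212.0
Eigenvalues: lambda_1 = 1.7199, lambda_2 = 16.2801
The function is convex.

1


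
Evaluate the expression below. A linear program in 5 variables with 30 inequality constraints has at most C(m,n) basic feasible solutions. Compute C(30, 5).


Each vertex corresponds to some choice of n active constraints out of m, so the number of vertices is at most C(m, n) = m! / (n!(m-n)!).
m = 30, n = 5
Numerator: 30 * 29 * 28 * 27 * 26
Denominator: 5! = 120
C(30, 5) = 142506


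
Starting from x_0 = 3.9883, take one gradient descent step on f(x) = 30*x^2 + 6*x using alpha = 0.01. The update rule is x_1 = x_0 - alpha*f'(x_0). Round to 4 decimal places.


We compute the gradient at x_0 and apply the update.
f'(x) = 60*x + 6
f'(3.9883) = 60*3.9883 + 6 = 245.298
x_1 = 3.9883 - 0.01*245.298 = 1.5353


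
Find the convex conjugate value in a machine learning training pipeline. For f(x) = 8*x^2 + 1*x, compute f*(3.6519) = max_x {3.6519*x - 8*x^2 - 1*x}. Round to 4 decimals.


f*(y) = sup_x {y*x - a*x^2 - b*x} = sup_x {(y-b)*x - a*x^2}
FOC: (y - b) - 2a*x = 0 => x* = (y - b)/(2a)
x* = (3.6519 - 1)/(2*8) = 0.1657
f*(3.6519) = (y-b)^2/(4a) = (3.6519 - 1)^2/(4*8)
= 7.0326/32 = 0.2198


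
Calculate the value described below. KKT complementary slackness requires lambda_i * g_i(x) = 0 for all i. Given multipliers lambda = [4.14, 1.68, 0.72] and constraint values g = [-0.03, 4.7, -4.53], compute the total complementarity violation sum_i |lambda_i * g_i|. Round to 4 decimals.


KKT complementary slackness check:
lambda_1 * g_1 = 4.14 * -0.03 = -0.1242
lambda_2 * g_2 = 1.68 * 4.7 = 7.896
lambda_3 * g_3 = 0.72 * -4.53 = -3.2616
Total violation = 0.1242 + 7.896 + 3.2616 = 11.2818


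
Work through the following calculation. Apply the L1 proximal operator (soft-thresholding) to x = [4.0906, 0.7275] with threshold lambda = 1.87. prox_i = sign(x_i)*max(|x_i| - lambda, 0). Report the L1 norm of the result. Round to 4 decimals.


Soft-thresholding with lambda = 1.87:
prox(4.0906) = sign(4.0906)*max(|4.0906| - 1.87, 0) = 2.2206
prox(0.7275) = sign(0.7275)*max(|0.7275| - 1.87, 0) = 0.0
prox(x) = [2.2206, 0.0]
||prox(x)||_1 = 2.2206 + 0.0 = 2.2206


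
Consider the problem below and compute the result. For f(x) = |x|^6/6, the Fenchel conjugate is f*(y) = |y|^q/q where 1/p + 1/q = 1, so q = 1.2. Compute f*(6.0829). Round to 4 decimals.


The conjugate exponent q satisfies 1/p + 1/q = 1.
p = 6, so q = 6/(6 - 1) = 1.2
|y|^q = 6.0829^1.2 = 8.7284
f*(6.0829) = 8.7284 / 1.2 = 7.2736


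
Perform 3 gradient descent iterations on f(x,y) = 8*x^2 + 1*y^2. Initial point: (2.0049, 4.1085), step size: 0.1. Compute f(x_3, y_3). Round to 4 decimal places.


Gradient descent on f(x,y) = 8*x^2 + 1*y^2.
Starting point: (2.0049, 4.1085), alpha = 0.1
Step 1: grad_x = 2*8*2.0049 = 32.0784, grad_y = 2*1*4.1085 = 8.217
  x_1 = 2.0049 - 0.1*32.0784 = -1.2029
  y_1 = 4.1085 - 0.1*8.217 = 3.2868
Step 2: grad_x = 2*8*-1.2029 = -19.247, grad_y = 2*1*3.2868 = 6.5736
  x_2 = -1.2029 - 0.1*-19.247 = 0.7218
  y_2 = 3.2868 - 0.1*6.5736 = 2.6294
Step 3: grad_x = 2*8*0.7218 = 11.5482, grad_y = 2*1*2.6294 = 5.2589
  x_3 = 0.7218 - 0.1*11.5482 = -0.4331
  y_3 = 2.6294 - 0.1*5.2589 = 2.1036
f(-0.4331, 2.1036) = 8*(-0.4331)^2 + 1*2.1036^2 = 5.9252


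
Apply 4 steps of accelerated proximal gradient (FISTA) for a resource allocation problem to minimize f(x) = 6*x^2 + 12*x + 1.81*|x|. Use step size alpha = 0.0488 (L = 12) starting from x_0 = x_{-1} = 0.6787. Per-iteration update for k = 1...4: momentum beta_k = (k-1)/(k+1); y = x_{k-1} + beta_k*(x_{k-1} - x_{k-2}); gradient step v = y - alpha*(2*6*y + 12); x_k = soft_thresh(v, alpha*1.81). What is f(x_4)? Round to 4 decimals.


FISTA on f(x) = 6*x^2 + 12*x + 1.81*|x|
L = 12, alpha = 0.0488
Iteration 1: beta = 0.0, y = 0.6787 + 0.0*(0.6787 - 0.6787) = 0.6787
  grad(y) = 20.1444, v = y - alpha*grad = -0.3043
  prox(v) = soft_thresh(-0.3043, 0.0883) = -0.216
Iteration 2: beta = 0.3333, y = -0.216 + 0.3333*(-0.216 - 0.6787) = -0.5143
  grad(y) = 5.8289, v = y - alpha*grad = -0.7987
  prox(v) = soft_thresh(-0.7987, 0.0883) = -0.7104
Iteration 3: beta = 0.5, y = -0.7104 + 0.5*(-0.7104 + 0.216) = -0.9576
  grad(y) = 0.5093, v = y - alpha*grad = -0.9824
  prox(v) = soft_thresh(-0.9824, 0.0883) = -0.8941
Iteration 4: beta = 0.6, y = -0.8941 + 0.6*(-0.8941 + 0.7104) = -1.0043
  grad(y) = -0.0517, v = y - alpha*grad = -1.0018
  prox(v) = soft_thresh(-1.0018, 0.0883) = -0.9135
f(x_4) = 6*(-0.9135)^2 + 12*(-0.9135) + 1.81*|-0.9135| = -4.3017


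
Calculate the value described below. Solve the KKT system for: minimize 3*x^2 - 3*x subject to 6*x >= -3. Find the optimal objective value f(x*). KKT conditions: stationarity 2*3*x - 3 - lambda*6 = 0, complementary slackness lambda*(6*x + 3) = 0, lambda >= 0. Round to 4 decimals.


Step 1: Try lambda = 0 (constraint inactive).
Stationarity: 2*3*x - 3 = 0
x* = 3/(2*3) = 0.5
Check constraint: 6*0.5 = 3.0 >= -3 -- satisfied.
Step 2: Compute optimal value.
f(x*) = 3*0.5^2 - 3*0.5 = -0.75


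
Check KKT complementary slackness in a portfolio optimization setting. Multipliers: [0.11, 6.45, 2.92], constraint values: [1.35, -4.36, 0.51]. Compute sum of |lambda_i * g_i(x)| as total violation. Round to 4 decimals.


KKT complementary slackness check:
lambda_1 * g_1 = 0.11 * 1.35 = 0.1485
lambda_2 * g_2 = 6.45 * -4.36 = -28.122
lambda_3 * g_3 = 2.92 * 0.51 = 1.4892
Total violation = 0.1485 + 28.122 + 1.4892 = 29.7597


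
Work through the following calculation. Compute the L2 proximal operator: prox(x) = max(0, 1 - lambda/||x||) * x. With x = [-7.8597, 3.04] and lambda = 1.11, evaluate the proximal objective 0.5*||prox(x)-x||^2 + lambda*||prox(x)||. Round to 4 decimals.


Step 1: Compute ||x||.
||x|| = 8.4271
Step 2: Compute scaling factor.
scale = max(0, 1 - 1.11/8.4271) = 0.8683
Step 3: prox(x) = [-6.8244, 2.6396]
||prox(x)|| = 7.3171
Step 4: Proximal objective.
0.5*||prox-x||^2 = 0.6161
lambda*||prox|| = 8.122
Total = 8.7381


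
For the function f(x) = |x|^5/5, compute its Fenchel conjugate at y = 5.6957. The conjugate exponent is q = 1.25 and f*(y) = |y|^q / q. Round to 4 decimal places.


The conjugate exponent q satisfies 1/p + 1/q = 1.
p = 5, so q = 5/(5 - 1) = 1.25
|y|^q = 5.6957^1.25 = 8.799
f*(5.6957) = 8.799 / 1.25 = 7.0392


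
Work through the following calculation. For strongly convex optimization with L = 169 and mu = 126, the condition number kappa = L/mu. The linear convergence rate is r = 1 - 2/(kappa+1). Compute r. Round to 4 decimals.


Step 1: Compute the condition number.
kappa = L/mu = 169/126 = 1.3413
Step 2: Compute the convergence rate.
r = 1 - 2/(kappa + 1) = 1 - 2*mu/(L + mu) = (L - mu)/(L + mu) = 43/295 = 0.1458


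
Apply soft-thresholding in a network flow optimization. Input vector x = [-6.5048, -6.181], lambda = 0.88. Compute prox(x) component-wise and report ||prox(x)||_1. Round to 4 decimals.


Soft-thresholding with lambda = 0.88:
prox(-6.5048) = sign(-6.5048)*max(|-6.5048| - 0.88, 0) = -5.6248
prox(-6.181) = sign(-6.181)*max(|-6.181| - 0.88, 0) = -5.301
prox(x) = [-5.6248, -5.301]
||prox(x)||_1 = 5.6248 + 5.301 = 10.9258


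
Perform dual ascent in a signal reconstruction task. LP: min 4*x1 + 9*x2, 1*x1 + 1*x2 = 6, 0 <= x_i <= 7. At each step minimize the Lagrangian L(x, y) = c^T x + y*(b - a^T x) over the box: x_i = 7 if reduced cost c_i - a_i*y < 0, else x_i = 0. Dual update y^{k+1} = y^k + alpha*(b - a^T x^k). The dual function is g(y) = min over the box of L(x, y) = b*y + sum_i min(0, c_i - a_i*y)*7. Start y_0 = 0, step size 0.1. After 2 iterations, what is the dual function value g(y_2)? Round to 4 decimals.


Dual ascent for LP: min 4*x1 + 9*x2, 1*x1 + 1*x2 = 6, 0 <= x_i <= 7
Step 1: y^k = 0.0, reduced costs: (4.0, 9.0)
  x^k = (0.0, 0.0), subgradient = b - a^T x = 6.0
  y^{k+1} = 0.0 + 0.1*6.0 = 0.6
Step 2: y^k = 0.6, reduced costs: (3.4, 8.4)
  x^k = (0.0, 0.0), subgradient = b - a^T x = 6.0
  y^{k+1} = 0.6 + 0.1*6.0 = 1.2
Dual objective at y_2 = 1.2: reduced costs (2.8, 7.8), box minimizer x = (0.0, 0.0)
g(y_2) = b*y + (c1 - a1*y)*x1 + (c2 - a2*y)*x2 = 6*1.2 + 2.8*0.0 + 7.8*0.0 = 7.2 + 0.0 + 0.0 = 7.2


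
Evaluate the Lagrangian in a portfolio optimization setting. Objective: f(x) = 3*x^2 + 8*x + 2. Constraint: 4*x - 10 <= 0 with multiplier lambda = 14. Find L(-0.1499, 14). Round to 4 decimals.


Step 1: Evaluate f(x).
f(-0.1499) = 3*(-0.1499)^2 + 8*(-0.1499) + 2 = 0.8682
Step 2: Evaluate g(x).
g(-0.1499) = 4*-0.1499 - 10 = -10.5996
Step 3: Compute Lagrangian.
L = 0.8682 + 14*-10.5996 = -147.5262


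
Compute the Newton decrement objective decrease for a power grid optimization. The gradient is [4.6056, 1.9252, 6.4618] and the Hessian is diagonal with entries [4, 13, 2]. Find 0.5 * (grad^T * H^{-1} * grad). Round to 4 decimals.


Step 1: H is diagonal, so H^(-1) * g = [1.1514, 0.1481, 3.2309].
Step 2: g^T H^(-1) g = sum_i g_i^2 / H_ii
  = (4.6056)^2/4 + (1.9252)^2/13 + (6.4618)^2/2
  = 5.3029 + 0.2851 + 20.8774 = 26.4654
Step 3: Objective decrease = 0.5 * g^T H^(-1) g = 13.2327


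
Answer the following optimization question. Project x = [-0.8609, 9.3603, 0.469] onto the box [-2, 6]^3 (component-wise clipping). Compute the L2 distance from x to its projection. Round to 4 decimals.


Project each component onto [-2, 6].
clip(-0.8609) = -0.8609, clip(9.3603) = 6.0, clip(0.469) = 0.469
Projection = [-0.8609, 6.0, 0.469]
Squared diffs: [0.0, 11.2916, 0.0]
Distance = sqrt(11.2916) = 3.3603


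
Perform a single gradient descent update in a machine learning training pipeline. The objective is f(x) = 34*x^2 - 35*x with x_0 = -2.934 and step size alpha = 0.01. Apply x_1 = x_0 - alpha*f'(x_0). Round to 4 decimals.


We compute the gradient at x_0 and apply the update.
f'(x) = 68*x - 35
f'(-2.934) = 68*-2.934 - 35 = -234.512
x_1 = -2.934 - 0.01*-234.512 = -0.5889


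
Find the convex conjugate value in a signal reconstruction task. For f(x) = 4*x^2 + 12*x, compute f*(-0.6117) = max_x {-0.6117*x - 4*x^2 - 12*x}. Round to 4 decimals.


f*(y) = sup_x {y*x - a*x^2 - b*x} = sup_x {(y-b)*x - a*x^2}
FOC: (y - b) - 2a*x = 0 => x* = (y - b)/(2a)
x* = (-0.6117 - 12)/(2*4) = -1.5765
f*(-0.6117) = (y-b)^2/(4a) = (-0.6117 - 12)^2/(4*4)
= 159.055/16 = 9.9409


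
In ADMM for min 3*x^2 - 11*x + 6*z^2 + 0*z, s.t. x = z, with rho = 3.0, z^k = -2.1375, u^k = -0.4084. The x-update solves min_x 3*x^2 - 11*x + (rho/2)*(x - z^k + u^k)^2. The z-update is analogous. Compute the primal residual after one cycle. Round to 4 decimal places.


ADMM iteration with rho = 3.0, z^k = -2.1375, u^k = -0.4084
Step 1: x-update.
Minimize 3*x^2 - 11*x + (3.0/2)*(x + 2.1375 - 0.4084)^2
FOC: (2*3 + 3.0)*x = 11 + 3.0*(-2.1375 + 0.4084)
x^{k+1} = 0.6459
Step 2: z-update.
Minimize 6*z^2 + 0*z + (3.0/2)*(0.6459 - z - 0.4084)^2
FOC: (2*6 + 3.0)*z = 0 + 3.0*(0.6459 - 0.4084)
z^{k+1} = 0.0475
Step 3: u-update.
u^{k+1} = -0.4084 + 0.6459 - 0.0475 = 0.19
Step 4: Primal residual = |0.6459 - 0.0475| = 0.5984


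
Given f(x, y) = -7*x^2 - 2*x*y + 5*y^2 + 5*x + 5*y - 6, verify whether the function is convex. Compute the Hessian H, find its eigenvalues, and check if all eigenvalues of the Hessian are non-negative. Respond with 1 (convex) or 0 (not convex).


The Hessian of f(x,y) = -7*x^2 - 2*x*y + 5*y^2 + 5*x + 5*y - 6 is:
H = [[-14, -2], [-2, 10]]
Trace = -14 + 10 = -4
Determinant = -14*10 - (-2)^2 = -144
Discriminant = (-4)^2 - 4*-144 = 592.0
Eigenvalues: lambda_1 = -14.1655, lambda_2 = 10.1655
The function is not convex.

0


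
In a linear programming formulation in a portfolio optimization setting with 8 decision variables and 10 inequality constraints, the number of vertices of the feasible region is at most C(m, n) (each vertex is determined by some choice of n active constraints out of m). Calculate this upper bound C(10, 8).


Each vertex corresponds to some choice of n active constraints out of m, so the number of vertices is at most C(m, n) = m! / (n!(m-n)!).
m = 10, n = 8
Numerator: 10 * 9 * 8 * 7 * 6 * 5 * 4 * 3
Denominator: 8! = 40320
C(10, 8) = 45


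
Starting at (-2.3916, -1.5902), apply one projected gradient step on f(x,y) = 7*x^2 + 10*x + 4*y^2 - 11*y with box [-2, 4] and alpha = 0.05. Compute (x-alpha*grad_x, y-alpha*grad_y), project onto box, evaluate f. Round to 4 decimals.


Step 1: Compute gradient at (-2.3916, -1.5902).
grad_x = 2*7*-2.3916 + 10 = -23.4824
grad_y = 2*4*-1.5902 - 11 = -23.7216
Step 2: Gradient step.
x_raw = -2.3916 - 0.05*-23.4824 = -1.2175
y_raw = -1.5902 - 0.05*-23.7216 = -0.4041
Step 3: Project onto [-2, 4].
x_proj = clip(-1.2175) = -1.2175
y_proj = clip(-0.4041) = -0.4041
Step 4: Evaluate f.
f(-1.2175, -0.4041) = 3.2996


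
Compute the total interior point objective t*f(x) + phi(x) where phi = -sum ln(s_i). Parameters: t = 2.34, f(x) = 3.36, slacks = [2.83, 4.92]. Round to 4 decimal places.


Step 1: Compute log-barrier.
ln values: [1.0403, 1.5933]
phi = -(1.0403 + 1.5933) = -2.6336
Step 2: Compute augmented objective.
t*f(x) = 2.34*3.36 = 7.8624
Total = 7.8624 - 2.6336 = 5.2288


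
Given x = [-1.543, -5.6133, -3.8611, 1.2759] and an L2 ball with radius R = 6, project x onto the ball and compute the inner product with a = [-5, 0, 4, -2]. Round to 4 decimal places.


Step 1: Compute ||x|| (intermediates to 6 decimals).
||x|| = sqrt((-1.543)^2 + (-5.6133)^2 + (-3.8611)^2 + 1.2759^2) = 7.101127
Step 2: Project.
Since ||x|| > R, scale = R/||x|| = 6/7.101127 = 0.844936, proj(x) = scale * x
proj(x) = [-1.303736, -4.742879, -3.262382, 1.078054]
Step 3: Dot product.
a^T * proj(x) = -5*(-1.303736) + 0*(-4.742879) + 4*(-3.262382) - 2*1.078054 = -8.687


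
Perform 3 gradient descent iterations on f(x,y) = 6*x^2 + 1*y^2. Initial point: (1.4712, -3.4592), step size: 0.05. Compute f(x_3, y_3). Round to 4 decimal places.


Gradient descent on f(x,y) = 6*x^2 + 1*y^2.
Starting point: (1.4712, -3.4592), alpha = 0.05
Step 1: grad_x = 2*6*1.4712 = 17.6544, grad_y = 2*1*-3.4592 = -6.9184
  x_1 = 1.4712 - 0.05*17.6544 = 0.5885
  y_1 = -3.4592 - 0.05*-6.9184 = -3.1133
Step 2: grad_x = 2*6*0.5885 = 7.0618, grad_y = 2*1*-3.1133 = -6.2266
  x_2 = 0.5885 - 0.05*7.0618 = 0.2354
  y_2 = -3.1133 - 0.05*-6.2266 = -2.802
Step 3: grad_x = 2*6*0.2354 = 2.8247, grad_y = 2*1*-2.802 = -5.6039
  x_3 = 0.2354 - 0.05*2.8247 = 0.0942
  y_3 = -2.802 - 0.05*-5.6039 = -2.5218
f(0.0942, -2.5218) = 6*0.0942^2 + 1*(-2.5218)^2 = 6.4125


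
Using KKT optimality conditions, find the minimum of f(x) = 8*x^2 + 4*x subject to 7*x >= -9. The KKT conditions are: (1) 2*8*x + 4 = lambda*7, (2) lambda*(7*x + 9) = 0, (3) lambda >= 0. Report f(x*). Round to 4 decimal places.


Step 1: Try lambda = 0 (constraint inactive).
Stationarity: 2*8*x + 4 = 0
x* = -4/(2*8) = -0.25
Check constraint: 7*-0.25 = -1.75 >= -9 -- satisfied.
Step 2: Compute optimal value.
f(x*) = 8*(-0.25)^2 + 4*(-0.25) = -0.5


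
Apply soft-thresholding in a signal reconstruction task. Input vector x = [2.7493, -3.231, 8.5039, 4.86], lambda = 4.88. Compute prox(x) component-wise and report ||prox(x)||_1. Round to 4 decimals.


Soft-thresholding with lambda = 4.88:
prox(2.7493) = sign(2.7493)*max(|2.7493| - 4.88, 0) = 0.0
prox(-3.231) = sign(-3.231)*max(|-3.231| - 4.88, 0) = 0.0
prox(8.5039) = sign(8.5039)*max(|8.5039| - 4.88, 0) = 3.6239
prox(4.86) = sign(4.86)*max(|4.86| - 4.88, 0) = 0.0
prox(x) = [0.0, 0.0, 3.6239, 0.0]
||prox(x)||_1 = 0.0 + 0.0 + 3.6239 + 0.0 = 3.6239


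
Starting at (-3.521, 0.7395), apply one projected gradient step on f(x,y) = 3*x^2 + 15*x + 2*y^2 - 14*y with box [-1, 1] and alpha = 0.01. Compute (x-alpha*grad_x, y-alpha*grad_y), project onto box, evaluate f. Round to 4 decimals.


Step 1: Compute gradient at (-3.521, 0.7395).
grad_x = 2*3*-3.521 + 15 = -6.126
grad_y = 2*2*0.7395 - 14 = -11.042
Step 2: Gradient step.
x_raw = -3.521 - 0.01*-6.126 = -3.4597
y_raw = 0.7395 - 0.01*-11.042 = 0.8499
Step 3: Project onto [-1, 1].
x_proj = clip(-3.4597) = -1.0
y_proj = clip(0.8499) = 0.8499
Step 4: Evaluate f.
f(-1.0, 0.8499) = -22.4542


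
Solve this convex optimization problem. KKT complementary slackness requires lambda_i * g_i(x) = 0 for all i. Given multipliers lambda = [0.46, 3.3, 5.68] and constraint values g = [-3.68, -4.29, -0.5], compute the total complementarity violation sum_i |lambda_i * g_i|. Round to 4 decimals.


KKT complementary slackness check:
lambda_1 * g_1 = 0.46 * -3.68 = -1.6928
lambda_2 * g_2 = 3.3 * -4.29 = -14.157
lambda_3 * g_3 = 5.68 * -0.5 = -2.84
Total violation = 1.6928 + 14.157 + 2.84 = 18.6898


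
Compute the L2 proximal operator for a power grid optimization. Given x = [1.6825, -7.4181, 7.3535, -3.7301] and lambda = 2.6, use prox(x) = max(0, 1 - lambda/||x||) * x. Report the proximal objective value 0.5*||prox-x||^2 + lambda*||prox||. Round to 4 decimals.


Step 1: Compute ||x||.
||x|| = 11.2181
Step 2: Compute scaling factor.
scale = max(0, 1 - 2.6/11.2181) = 0.7682
Step 3: prox(x) = [1.2926, -5.6988, 5.6492, -2.8656]
||prox(x)|| = 8.6181
Step 4: Proximal objective.
0.5*||prox-x||^2 = 3.38
lambda*||prox|| = 22.4071
Total = 25.7872


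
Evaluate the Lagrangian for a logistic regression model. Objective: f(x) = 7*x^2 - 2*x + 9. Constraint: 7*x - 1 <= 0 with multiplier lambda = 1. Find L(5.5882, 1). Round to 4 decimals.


Step 1: Evaluate f(x).
f(5.5882) = 7*5.5882^2 - 2*5.5882 + 9 = 216.4195
Step 2: Evaluate g(x).
g(5.5882) = 7*5.5882 - 1 = 38.1174
Step 3: Compute Lagrangian.
L = 216.4195 + 1*38.1174 = 254.5369


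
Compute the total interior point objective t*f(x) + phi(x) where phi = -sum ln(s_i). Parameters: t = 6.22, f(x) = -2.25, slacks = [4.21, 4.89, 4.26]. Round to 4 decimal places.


Step 1: Compute log-barrier.
ln values: [1.4375, 1.5872, 1.4493]
phi = -(1.4375 + 1.5872 + 1.4493) = -4.4739
Step 2: Compute augmented objective.
t*f(x) = 6.22*-2.25 = -13.995
Total = -13.995 - 4.4739 = -18.4689


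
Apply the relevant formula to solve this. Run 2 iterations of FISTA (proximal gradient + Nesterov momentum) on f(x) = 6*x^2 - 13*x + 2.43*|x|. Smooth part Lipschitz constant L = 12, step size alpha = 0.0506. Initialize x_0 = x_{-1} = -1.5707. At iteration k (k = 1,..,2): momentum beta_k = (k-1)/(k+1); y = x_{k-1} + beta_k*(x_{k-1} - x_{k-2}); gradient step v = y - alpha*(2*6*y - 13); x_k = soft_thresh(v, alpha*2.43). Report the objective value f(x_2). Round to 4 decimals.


FISTA on f(x) = 6*x^2 - 13*x + 2.43*|x|
L = 12, alpha = 0.0506
Iteration 1: beta = 0.0, y = -1.5707 + 0.0*(-1.5707 + 1.5707) = -1.5707
  grad(y) = -31.8484, v = y - alpha*grad = 0.0408
  prox(v) = soft_thresh(0.0408, 0.123) = 0.0
Iteration 2: beta = 0.3333, y = 0.0 + 0.3333*(0.0 + 1.5707) = 0.5236
  grad(y) = -6.7172, v = y - alpha*grad = 0.8635
  prox(v) = soft_thresh(0.8635, 0.123) = 0.7405
f(x_2) = 6*0.7405^2 - 13*0.7405 + 2.43*|0.7405| = -4.537


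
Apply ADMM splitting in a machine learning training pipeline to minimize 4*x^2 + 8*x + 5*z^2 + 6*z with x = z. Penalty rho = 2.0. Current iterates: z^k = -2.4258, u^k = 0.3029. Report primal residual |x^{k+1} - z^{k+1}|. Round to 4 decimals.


ADMM iteration with rho = 2.0, z^k = -2.4258, u^k = 0.3029
Step 1: x-update.
Minimize 4*x^2 + 8*x + (2.0/2)*(x + 2.4258 + 0.3029)^2
FOC: (2*4 + 2.0)*x = -8 + 2.0*(-2.4258 - 0.3029)
x^{k+1} = -1.3457
Step 2: z-update.
Minimize 5*z^2 + 6*z + (2.0/2)*(-1.3457 - z + 0.3029)^2
FOC: (2*5 + 2.0)*z = -6 + 2.0*(-1.3457 + 0.3029)
z^{k+1} = -0.6738
Step 3: u-update.
u^{k+1} = 0.3029 - 1.3457 + 0.6738 = -0.369
Step 4: Primal residual = |-1.3457 + 0.6738| = 0.6719


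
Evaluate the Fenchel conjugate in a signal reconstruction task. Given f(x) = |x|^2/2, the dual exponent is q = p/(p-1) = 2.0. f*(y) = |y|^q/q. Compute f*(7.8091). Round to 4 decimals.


The conjugate exponent q satisfies 1/p + 1/q = 1.
p = 2, so q = 2/(2 - 1) = 2.0
|y|^q = 7.8091^2.0 = 60.982
f*(7.8091) = 60.982 / 2.0 = 30.491


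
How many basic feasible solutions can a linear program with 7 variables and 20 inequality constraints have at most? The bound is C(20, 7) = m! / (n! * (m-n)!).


Each vertex corresponds to some choice of n active constraints out of m, so the number of vertices is at most C(m, n) = m! / (n!(m-n)!).
m = 20, n = 7
Numerator: 20 * 19 * 18 * 17 * 16 * 15 * 14
Denominator: 7! = 5040
C(20, 7) = 77520


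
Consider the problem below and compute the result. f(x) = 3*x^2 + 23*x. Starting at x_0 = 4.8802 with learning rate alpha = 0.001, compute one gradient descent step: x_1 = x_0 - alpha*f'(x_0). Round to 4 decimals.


We compute the gradient at x_0 and apply the update.
f'(x) = 6*x + 23
f'(4.8802) = 6*4.8802 + 23 = 52.2812
x_1 = 4.8802 - 0.001*52.2812 = 4.8279


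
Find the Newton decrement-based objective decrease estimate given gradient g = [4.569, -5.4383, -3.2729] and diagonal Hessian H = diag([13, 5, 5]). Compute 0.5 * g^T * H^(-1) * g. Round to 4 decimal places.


Step 1: H is diagonal, so H^(-1) * g = [0.3515, -1.0877, -0.6546].
Step 2: g^T H^(-1) g = sum_i g_i^2 / H_ii
  = (4.569)^2/13 + (-5.4383)^2/5 + (-3.2729)^2/5
  = 1.6058 + 5.915 + 2.1424 = 9.6632
Step 3: Objective decrease = 0.5 * g^T H^(-1) g = 4.8316


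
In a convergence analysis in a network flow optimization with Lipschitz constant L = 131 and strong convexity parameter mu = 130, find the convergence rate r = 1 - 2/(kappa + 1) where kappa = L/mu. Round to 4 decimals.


Step 1: Compute the condition number.
kappa = L/mu = 131/130 = 1.0077
Step 2: Compute the convergence rate.
r = 1 - 2/(kappa + 1) = 1 - 2*mu/(L + mu) = (L - mu)/(L + mu) = 1/261 = 0.0038


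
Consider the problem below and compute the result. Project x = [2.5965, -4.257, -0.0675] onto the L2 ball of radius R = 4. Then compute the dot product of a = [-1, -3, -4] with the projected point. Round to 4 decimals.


Step 1: Compute ||x|| (intermediates to 6 decimals).
||x|| = sqrt(2.5965^2 + (-4.257)^2 + (-0.0675)^2) = 4.986824
Step 2: Project.
Since ||x|| > R, scale = R/||x|| = 4/4.986824 = 0.802114, proj(x) = scale * x
proj(x) = [2.082689, -3.414599, -0.054143]
Step 3: Dot product.
a^T * proj(x) = -1*2.082689 - 3*(-3.414599) - 4*(-0.054143) = 8.3777


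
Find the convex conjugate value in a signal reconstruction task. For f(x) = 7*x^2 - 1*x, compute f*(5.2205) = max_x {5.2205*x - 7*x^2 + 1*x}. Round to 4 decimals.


f*(y) = sup_x {y*x - a*x^2 - b*x} = sup_x {(y-b)*x - a*x^2}
FOC: (y - b) - 2a*x = 0 => x* = (y - b)/(2a)
x* = (5.2205 + 1)/(2*7) = 0.4443
f*(5.2205) = (y-b)^2/(4a) = (5.2205 + 1)^2/(4*7)
= 38.6946/28 = 1.382


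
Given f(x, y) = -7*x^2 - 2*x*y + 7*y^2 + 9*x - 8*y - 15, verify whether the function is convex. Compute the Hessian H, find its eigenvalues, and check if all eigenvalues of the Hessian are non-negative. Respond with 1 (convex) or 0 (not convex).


The Hessian of f(x,y) = -7*x^2 - 2*x*y + 7*y^2 + 9*x - 8*y - 15 is:
H = [[-14, -2], [-2, 14]]
Trace = -14 + 14 = 0
Determinant = -14*14 - (-2)^2 = -200
Discriminant = (0)^2 - 4*-200 = 800.0
Eigenvalues: lambda_1 = -14.1421, lambda_2 = 14.1421
The function is not convex.

0


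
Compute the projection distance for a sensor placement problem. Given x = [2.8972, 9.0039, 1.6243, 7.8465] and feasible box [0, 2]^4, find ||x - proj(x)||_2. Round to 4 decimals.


Project each component onto [0, 2].
clip(2.8972) = 2.0, clip(9.0039) = 2.0, clip(1.6243) = 1.6243, clip(7.8465) = 2.0
Projection = [2.0, 2.0, 1.6243, 2.0]
Squared diffs: [0.805, 49.0546, 0.0, 34.1816]
Distance = sqrt(84.0412) = 9.1674


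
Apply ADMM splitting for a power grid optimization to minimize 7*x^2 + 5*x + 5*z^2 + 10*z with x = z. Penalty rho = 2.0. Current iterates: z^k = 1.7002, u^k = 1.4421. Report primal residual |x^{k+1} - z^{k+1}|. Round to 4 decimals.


ADMM iteration with rho = 2.0, z^k = 1.7002, u^k = 1.4421
Step 1: x-update.
Minimize 7*x^2 + 5*x + (2.0/2)*(x - 1.7002 + 1.4421)^2
FOC: (2*7 + 2.0)*x = -5 + 2.0*(1.7002 - 1.4421)
x^{k+1} = -0.2802
Step 2: z-update.
Minimize 5*z^2 + 10*z + (2.0/2)*(-0.2802 - z + 1.4421)^2
FOC: (2*5 + 2.0)*z = -10 + 2.0*(-0.2802 + 1.4421)
z^{k+1} = -0.6397
Step 3: u-update.
u^{k+1} = 1.4421 - 0.2802 + 0.6397 = 1.8016
Step 4: Primal residual = |-0.2802 + 0.6397| = 0.3595


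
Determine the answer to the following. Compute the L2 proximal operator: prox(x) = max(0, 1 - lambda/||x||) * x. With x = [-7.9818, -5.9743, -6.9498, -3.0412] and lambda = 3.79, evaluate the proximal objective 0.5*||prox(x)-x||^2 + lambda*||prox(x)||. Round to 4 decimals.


Step 1: Compute ||x||.
||x|| = 12.528
Step 2: Compute scaling factor.
scale = max(0, 1 - 3.79/12.528) = 0.6975
Step 3: prox(x) = [-5.5671, -4.1669, -4.8473, -2.1212]
||prox(x)|| = 8.738
Step 4: Proximal objective.
0.5*||prox-x||^2 = 7.1821
lambda*||prox|| = 33.117
Total = 40.299


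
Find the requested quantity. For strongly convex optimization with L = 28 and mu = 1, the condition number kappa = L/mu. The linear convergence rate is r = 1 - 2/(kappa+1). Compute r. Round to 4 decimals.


Step 1: Compute the condition number.
kappa = L/mu = 28/1 = 28.0
Step 2: Compute the convergence rate.
r = 1 - 2/(kappa + 1) = 1 - 2*mu/(L + mu) = (L - mu)/(L + mu) = 27/29 = 0.931


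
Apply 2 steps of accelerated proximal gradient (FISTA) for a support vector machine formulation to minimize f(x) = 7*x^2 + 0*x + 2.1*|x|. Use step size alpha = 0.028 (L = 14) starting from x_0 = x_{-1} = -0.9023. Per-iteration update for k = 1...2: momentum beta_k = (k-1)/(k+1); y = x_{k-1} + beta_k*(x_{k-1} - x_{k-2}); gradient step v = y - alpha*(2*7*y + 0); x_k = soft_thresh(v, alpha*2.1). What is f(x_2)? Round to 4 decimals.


FISTA on f(x) = 7*x^2 + 0*x + 2.1*|x|
L = 14, alpha = 0.028
Iteration 1: beta = 0.0, y = -0.9023 + 0.0*(-0.9023 + 0.9023) = -0.9023
  grad(y) = -12.6322, v = y - alpha*grad = -0.5486
  prox(v) = soft_thresh(-0.5486, 0.0588) = -0.4898
Iteration 2: beta = 0.3333, y = -0.4898 + 0.3333*(-0.4898 + 0.9023) = -0.3523
  grad(y) = -4.9322, v = y - alpha*grad = -0.2142
  prox(v) = soft_thresh(-0.2142, 0.0588) = -0.1554
f(x_2) = 7*(-0.1554)^2 + 0*(-0.1554) + 2.1*|-0.1554| = 0.4954


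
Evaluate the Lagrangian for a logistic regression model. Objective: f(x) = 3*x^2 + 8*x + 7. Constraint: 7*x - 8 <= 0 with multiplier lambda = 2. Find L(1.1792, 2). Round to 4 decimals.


Step 1: Evaluate f(x).
f(1.1792) = 3*1.1792^2 + 8*1.1792 + 7 = 20.6051
Step 2: Evaluate g(x).
g(1.1792) = 7*1.1792 - 8 = 0.2544
Step 3: Compute Lagrangian.
L = 20.6051 + 2*0.2544 = 21.1139


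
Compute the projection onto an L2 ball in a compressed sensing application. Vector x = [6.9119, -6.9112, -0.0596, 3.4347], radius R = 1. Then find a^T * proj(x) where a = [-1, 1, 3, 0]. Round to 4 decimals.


Step 1: Compute ||x|| (intermediates to 6 decimals).
||x|| = sqrt(6.9119^2 + (-6.9112)^2 + (-0.0596)^2 + 3.4347^2) = 10.36049
Step 2: Project.
Since ||x|| > R, scale = R/||x|| = 1/10.36049 = 0.096521, proj(x) = scale * x
proj(x) = [0.667143, -0.667076, -0.005753, 0.331521]
Step 3: Dot product.
a^T * proj(x) = -1*0.667143 + 1*(-0.667076) + 3*(-0.005753) + 0*0.331521 = -1.3515


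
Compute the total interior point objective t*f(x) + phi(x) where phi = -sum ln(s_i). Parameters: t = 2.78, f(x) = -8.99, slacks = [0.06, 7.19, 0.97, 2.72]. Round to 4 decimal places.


Step 1: Compute log-barrier.
ln values: [-2.8134, 1.9727, -0.0305, 1.0006]
phi = -(-2.8134 + 1.9727 - 0.0305 + 1.0006) = -0.1295
Step 2: Compute augmented objective.
t*f(x) = 2.78*-8.99 = -24.9922
Total = -24.9922 - 0.1295 = -25.1217


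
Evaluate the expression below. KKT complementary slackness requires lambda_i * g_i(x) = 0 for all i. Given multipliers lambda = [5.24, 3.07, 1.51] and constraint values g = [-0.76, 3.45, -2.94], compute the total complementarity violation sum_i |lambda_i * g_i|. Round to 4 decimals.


KKT complementary slackness check:
lambda_1 * g_1 = 5.24 * -0.76 = -3.9824
lambda_2 * g_2 = 3.07 * 3.45 = 10.5915
lambda_3 * g_3 = 1.51 * -2.94 = -4.4394
Total violation = 3.9824 + 10.5915 + 4.4394 = 19.0133


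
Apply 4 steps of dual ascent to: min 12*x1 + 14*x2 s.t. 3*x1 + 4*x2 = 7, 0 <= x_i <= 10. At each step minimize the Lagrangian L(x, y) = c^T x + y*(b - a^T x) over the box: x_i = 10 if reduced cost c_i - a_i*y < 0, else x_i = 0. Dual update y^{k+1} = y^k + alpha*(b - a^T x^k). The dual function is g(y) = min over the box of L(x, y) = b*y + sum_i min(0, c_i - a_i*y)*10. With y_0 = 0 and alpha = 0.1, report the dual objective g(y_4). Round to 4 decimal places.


Dual ascent for LP: min 12*x1 + 14*x2, 3*x1 + 4*x2 = 7, 0 <= x_i <= 10
Step 1: y^k = 0.0, reduced costs: (12.0, 14.0)
  x^k = (0.0, 0.0), subgradient = b - a^T x = 7.0
  y^{k+1} = 0.0 + 0.1*7.0 = 0.7
Step 2: y^k = 0.7, reduced costs: (9.9, 11.2)
  x^k = (0.0, 0.0), subgradient = b - a^T x = 7.0
  y^{k+1} = 0.7 + 0.1*7.0 = 1.4
Step 3: y^k = 1.4, reduced costs: (7.8, 8.4)
  x^k = (0.0, 0.0), subgradient = b - a^T x = 7.0
  y^{k+1} = 1.4 + 0.1*7.0 = 2.1
Step 4: y^k = 2.1, reduced costs: (5.7, 5.6)
  x^k = (0.0, 0.0), subgradient = b - a^T x = 7.0
  y^{k+1} = 2.1 + 0.1*7.0 = 2.8
Dual objective at y_4 = 2.8: reduced costs (3.6, 2.8), box minimizer x = (0.0, 0.0)
g(y_4) = b*y + (c1 - a1*y)*x1 + (c2 - a2*y)*x2 = 7*2.8 + 3.6*0.0 + 2.8*0.0 = 19.6 + 0.0 + 0.0 = 19.6


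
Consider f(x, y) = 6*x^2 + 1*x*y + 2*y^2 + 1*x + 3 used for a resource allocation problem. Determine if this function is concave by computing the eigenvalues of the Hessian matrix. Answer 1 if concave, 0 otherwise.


The Hessian of f(x,y) = 6*x^2 + 1*x*y + 2*y^2 + 1*x + 3 is:
H = [[12, 1], [1, 4]]
Trace = 12 + 4 = 16
Determinant = 12*4 - (1)^2 = 47
Discriminant = (16)^2 - 4*47 = 68.0
Eigenvalues: lambda_1 = 3.8769, lambda_2 = 12.1231
The function is not concave.

0


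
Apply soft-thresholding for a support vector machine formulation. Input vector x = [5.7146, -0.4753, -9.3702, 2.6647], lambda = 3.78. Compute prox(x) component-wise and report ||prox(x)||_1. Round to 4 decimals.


Soft-thresholding with lambda = 3.78:
prox(5.7146) = sign(5.7146)*max(|5.7146| - 3.78, 0) = 1.9346
prox(-0.4753) = sign(-0.4753)*max(|-0.4753| - 3.78, 0) = 0.0
prox(-9.3702) = sign(-9.3702)*max(|-9.3702| - 3.78, 0) = -5.5902
prox(2.6647) = sign(2.6647)*max(|2.6647| - 3.78, 0) = 0.0
prox(x) = [1.9346, 0.0, -5.5902, 0.0]
||prox(x)||_1 = 1.9346 + 0.0 + 5.5902 + 0.0 = 7.5248
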